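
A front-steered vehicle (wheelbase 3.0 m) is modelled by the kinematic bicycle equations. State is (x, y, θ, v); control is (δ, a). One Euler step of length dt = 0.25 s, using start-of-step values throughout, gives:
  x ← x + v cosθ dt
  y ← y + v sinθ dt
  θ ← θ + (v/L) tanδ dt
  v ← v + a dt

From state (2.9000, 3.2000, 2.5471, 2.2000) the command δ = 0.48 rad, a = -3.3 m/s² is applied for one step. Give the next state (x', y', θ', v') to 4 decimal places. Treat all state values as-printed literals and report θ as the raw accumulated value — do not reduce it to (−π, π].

(2.4444, 3.5080, 2.6425, 1.3750)

x' = 2.9000 + 2.2000·cos(2.5471)·0.25 = 2.4444
y' = 3.2000 + 2.2000·sin(2.5471)·0.25 = 3.5080
θ' = 2.5471 + (2.2000/3.0)·tan(0.48)·0.25 = 2.6425
v' = 2.2000 − 3.3000·0.25 = 1.3750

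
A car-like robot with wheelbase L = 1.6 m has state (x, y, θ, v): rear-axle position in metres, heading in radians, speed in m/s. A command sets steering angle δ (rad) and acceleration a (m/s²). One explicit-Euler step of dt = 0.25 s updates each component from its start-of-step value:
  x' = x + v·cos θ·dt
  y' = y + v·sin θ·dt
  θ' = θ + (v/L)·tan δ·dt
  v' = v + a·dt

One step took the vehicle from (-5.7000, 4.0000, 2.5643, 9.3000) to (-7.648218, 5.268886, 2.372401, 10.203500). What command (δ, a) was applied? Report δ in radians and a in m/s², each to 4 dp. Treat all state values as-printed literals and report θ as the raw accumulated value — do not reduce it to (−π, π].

a = (v'−v)/dt = (0.903500)/0.25 = 3.6140
Δθ = θ'−θ = -0.191899;  (v·dt/L) = 9.3000·0.25/1.6 = 1.453125
tan δ = Δθ·L/(v·dt) = -0.132060  →  δ = -0.1313

δ = -0.1313, a = 3.6140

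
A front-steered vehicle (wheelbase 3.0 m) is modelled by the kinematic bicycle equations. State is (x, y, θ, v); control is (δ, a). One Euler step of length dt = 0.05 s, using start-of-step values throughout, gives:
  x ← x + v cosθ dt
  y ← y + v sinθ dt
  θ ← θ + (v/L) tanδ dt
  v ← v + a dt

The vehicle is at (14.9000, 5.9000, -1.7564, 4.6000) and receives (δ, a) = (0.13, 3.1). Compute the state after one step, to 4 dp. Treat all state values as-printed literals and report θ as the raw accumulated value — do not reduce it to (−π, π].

x' = 14.9000 + 4.6000·cos(-1.7564)·0.05 = 14.8576
y' = 5.9000 + 4.6000·sin(-1.7564)·0.05 = 5.6740
θ' = -1.7564 + (4.6000/3.0)·tan(0.13)·0.05 = -1.7464
v' = 4.6000 + 3.1000·0.05 = 4.7550

(14.8576, 5.6740, -1.7464, 4.7550)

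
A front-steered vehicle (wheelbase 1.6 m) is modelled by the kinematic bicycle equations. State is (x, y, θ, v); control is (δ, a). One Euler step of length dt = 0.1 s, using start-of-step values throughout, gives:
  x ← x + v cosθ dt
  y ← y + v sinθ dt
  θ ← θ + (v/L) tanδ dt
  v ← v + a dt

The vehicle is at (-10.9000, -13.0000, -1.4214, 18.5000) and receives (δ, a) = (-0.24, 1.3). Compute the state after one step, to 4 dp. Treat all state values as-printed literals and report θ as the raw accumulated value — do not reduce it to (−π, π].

(-10.6246, -14.8294, -1.7044, 18.6300)

x' = -10.9000 + 18.5000·cos(-1.4214)·0.1 = -10.6246
y' = -13.0000 + 18.5000·sin(-1.4214)·0.1 = -14.8294
θ' = -1.4214 + (18.5000/1.6)·tan(-0.24)·0.1 = -1.7044
v' = 18.5000 + 1.3000·0.1 = 18.6300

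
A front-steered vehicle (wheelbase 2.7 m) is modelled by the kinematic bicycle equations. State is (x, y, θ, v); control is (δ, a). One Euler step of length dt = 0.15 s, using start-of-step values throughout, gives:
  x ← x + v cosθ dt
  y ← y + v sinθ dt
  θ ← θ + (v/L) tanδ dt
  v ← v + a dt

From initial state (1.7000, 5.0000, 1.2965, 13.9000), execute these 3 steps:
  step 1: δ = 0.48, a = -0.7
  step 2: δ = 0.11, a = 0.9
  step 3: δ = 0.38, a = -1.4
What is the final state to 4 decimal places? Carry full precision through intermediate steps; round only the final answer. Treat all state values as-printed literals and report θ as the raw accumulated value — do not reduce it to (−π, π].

(1.5607, 11.1020, 2.0923, 13.7200)

after step 1 (δ=0.48, a=-0.7): (2.264763, 7.007054, 1.698527, 13.795000)
after step 2 (δ=0.11, a=0.9): (2.001174, 9.059447, 1.783172, 13.930000)
after step 3 (δ=0.38, a=-1.4): (1.560744, 11.102002, 2.092273, 13.720000)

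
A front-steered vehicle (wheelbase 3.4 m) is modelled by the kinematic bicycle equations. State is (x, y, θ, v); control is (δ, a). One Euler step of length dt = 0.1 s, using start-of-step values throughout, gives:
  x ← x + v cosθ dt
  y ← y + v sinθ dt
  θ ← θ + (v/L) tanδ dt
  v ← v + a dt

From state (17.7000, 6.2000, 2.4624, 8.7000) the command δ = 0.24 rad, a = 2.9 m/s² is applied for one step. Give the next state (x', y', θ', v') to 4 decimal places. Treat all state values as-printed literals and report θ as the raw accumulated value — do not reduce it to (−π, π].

(17.0231, 6.7465, 2.5250, 8.9900)

x' = 17.7000 + 8.7000·cos(2.4624)·0.1 = 17.0231
y' = 6.2000 + 8.7000·sin(2.4624)·0.1 = 6.7465
θ' = 2.4624 + (8.7000/3.4)·tan(0.24)·0.1 = 2.5250
v' = 8.7000 + 2.9000·0.1 = 8.9900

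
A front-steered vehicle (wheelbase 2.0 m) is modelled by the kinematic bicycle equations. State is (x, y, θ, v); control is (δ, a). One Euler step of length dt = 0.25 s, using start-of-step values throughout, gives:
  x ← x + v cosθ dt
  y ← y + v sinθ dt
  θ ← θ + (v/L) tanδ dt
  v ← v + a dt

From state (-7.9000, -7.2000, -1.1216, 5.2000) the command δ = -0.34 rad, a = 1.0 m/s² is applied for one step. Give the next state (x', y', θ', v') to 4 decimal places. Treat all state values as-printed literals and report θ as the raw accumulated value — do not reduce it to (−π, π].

x' = -7.9000 + 5.2000·cos(-1.1216)·0.25 = -7.3355
y' = -7.2000 + 5.2000·sin(-1.1216)·0.25 = -8.3710
θ' = -1.1216 + (5.2000/2.0)·tan(-0.34)·0.25 = -1.3515
v' = 5.2000 + 1.0000·0.25 = 5.4500

(-7.3355, -8.3710, -1.3515, 5.4500)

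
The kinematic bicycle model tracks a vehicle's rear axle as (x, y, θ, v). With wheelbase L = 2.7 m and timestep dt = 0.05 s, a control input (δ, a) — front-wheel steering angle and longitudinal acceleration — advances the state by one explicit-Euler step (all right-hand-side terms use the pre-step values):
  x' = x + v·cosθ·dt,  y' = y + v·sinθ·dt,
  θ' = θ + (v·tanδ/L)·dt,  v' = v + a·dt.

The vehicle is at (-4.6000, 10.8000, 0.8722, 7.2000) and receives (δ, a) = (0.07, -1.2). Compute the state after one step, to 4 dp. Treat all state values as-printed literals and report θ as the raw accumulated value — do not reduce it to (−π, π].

(-4.3685, 11.0757, 0.8815, 7.1400)

x' = -4.6000 + 7.2000·cos(0.8722)·0.05 = -4.3685
y' = 10.8000 + 7.2000·sin(0.8722)·0.05 = 11.0757
θ' = 0.8722 + (7.2000/2.7)·tan(0.07)·0.05 = 0.8815
v' = 7.2000 − 1.2000·0.05 = 7.1400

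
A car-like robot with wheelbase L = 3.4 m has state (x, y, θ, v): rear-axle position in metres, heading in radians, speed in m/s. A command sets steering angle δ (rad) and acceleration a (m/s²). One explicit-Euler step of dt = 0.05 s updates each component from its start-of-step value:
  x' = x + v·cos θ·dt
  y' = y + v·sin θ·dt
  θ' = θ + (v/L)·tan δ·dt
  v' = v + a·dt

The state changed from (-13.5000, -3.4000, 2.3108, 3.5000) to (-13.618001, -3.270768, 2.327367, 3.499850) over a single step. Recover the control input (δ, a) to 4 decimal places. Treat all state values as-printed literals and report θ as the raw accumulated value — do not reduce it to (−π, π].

δ = 0.3114, a = -0.0030

a = (v'−v)/dt = (-0.000150)/0.05 = -0.0030
Δθ = θ'−θ = 0.016567;  (v·dt/L) = 3.5000·0.05/3.4 = 0.051471
tan δ = Δθ·L/(v·dt) = 0.321873  →  δ = 0.3114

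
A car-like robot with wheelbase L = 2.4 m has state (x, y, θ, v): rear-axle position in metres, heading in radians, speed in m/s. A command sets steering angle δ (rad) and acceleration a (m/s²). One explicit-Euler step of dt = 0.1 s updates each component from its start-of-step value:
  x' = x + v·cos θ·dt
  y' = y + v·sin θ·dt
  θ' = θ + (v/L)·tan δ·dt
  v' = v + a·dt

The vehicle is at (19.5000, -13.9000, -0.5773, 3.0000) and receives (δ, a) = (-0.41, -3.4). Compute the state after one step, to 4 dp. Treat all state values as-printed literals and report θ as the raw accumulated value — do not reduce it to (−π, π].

x' = 19.5000 + 3.0000·cos(-0.5773)·0.1 = 19.7514
y' = -13.9000 + 3.0000·sin(-0.5773)·0.1 = -14.0637
θ' = -0.5773 + (3.0000/2.4)·tan(-0.41)·0.1 = -0.6316
v' = 3.0000 − 3.4000·0.1 = 2.6600

(19.7514, -14.0637, -0.6316, 2.6600)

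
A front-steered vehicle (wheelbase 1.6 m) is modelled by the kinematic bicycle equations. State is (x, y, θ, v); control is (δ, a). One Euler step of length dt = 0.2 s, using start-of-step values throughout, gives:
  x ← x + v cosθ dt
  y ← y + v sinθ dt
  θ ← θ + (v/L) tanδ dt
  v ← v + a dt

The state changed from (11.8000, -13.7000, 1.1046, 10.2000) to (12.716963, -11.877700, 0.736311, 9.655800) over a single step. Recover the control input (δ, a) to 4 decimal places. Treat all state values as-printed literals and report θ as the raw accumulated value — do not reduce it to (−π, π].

δ = -0.2812, a = -2.7210

a = (v'−v)/dt = (-0.544200)/0.2 = -2.7210
Δθ = θ'−θ = -0.368289;  (v·dt/L) = 10.2000·0.2/1.6 = 1.275000
tan δ = Δθ·L/(v·dt) = -0.288854  →  δ = -0.2812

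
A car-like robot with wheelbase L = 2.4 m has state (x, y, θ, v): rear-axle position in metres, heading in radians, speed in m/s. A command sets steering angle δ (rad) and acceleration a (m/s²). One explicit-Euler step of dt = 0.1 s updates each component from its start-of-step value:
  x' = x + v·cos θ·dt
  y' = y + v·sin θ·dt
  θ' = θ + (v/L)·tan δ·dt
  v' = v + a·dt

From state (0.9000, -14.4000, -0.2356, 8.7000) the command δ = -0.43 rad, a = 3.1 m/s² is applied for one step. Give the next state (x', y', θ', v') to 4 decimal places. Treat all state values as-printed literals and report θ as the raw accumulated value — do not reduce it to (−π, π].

(1.7460, -14.6031, -0.4019, 9.0100)

x' = 0.9000 + 8.7000·cos(-0.2356)·0.1 = 1.7460
y' = -14.4000 + 8.7000·sin(-0.2356)·0.1 = -14.6031
θ' = -0.2356 + (8.7000/2.4)·tan(-0.43)·0.1 = -0.4019
v' = 8.7000 + 3.1000·0.1 = 9.0100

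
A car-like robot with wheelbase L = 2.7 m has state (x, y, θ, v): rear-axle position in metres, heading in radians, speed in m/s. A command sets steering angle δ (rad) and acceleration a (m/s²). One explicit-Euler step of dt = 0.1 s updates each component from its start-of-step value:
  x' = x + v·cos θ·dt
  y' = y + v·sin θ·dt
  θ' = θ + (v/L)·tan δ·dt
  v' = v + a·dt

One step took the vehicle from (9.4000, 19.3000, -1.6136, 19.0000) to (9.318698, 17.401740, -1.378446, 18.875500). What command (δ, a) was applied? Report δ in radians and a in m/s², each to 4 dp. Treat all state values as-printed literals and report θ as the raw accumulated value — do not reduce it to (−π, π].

a = (v'−v)/dt = (-0.124500)/0.1 = -1.2450
Δθ = θ'−θ = 0.235154;  (v·dt/L) = 19.0000·0.1/2.7 = 0.703704
tan δ = Δθ·L/(v·dt) = 0.334166  →  δ = 0.3225

δ = 0.3225, a = -1.2450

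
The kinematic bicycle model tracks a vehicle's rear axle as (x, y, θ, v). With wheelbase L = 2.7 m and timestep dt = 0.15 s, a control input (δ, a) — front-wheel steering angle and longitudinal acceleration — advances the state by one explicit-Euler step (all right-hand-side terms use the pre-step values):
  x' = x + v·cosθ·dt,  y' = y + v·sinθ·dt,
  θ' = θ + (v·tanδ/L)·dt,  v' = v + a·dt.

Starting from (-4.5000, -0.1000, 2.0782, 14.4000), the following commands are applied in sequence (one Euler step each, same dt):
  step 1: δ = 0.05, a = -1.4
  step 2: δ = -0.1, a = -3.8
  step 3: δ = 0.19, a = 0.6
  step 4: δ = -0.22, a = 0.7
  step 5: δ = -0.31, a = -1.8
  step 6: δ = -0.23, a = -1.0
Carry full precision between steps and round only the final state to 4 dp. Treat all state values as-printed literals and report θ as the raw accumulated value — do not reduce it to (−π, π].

after step 1 (δ=0.05, a=-1.4): (-5.549565, 1.787860, 2.118233, 14.190000)
after step 2 (δ=-0.1, a=-3.8): (-6.657450, 3.605303, 2.039136, 13.620000)
after step 3 (δ=0.19, a=0.6): (-7.579672, 5.428311, 2.184658, 13.710000)
after step 4 (δ=-0.22, a=0.7): (-8.764275, 7.109355, 2.014335, 13.815000)
after step 5 (δ=-0.31, a=-1.8): (-9.653556, 8.981092, 1.768483, 13.545000)
after step 6 (δ=-0.23, a=-1.0): (-10.052596, 10.973270, 1.592291, 13.395000)

(-10.0526, 10.9733, 1.5923, 13.3950)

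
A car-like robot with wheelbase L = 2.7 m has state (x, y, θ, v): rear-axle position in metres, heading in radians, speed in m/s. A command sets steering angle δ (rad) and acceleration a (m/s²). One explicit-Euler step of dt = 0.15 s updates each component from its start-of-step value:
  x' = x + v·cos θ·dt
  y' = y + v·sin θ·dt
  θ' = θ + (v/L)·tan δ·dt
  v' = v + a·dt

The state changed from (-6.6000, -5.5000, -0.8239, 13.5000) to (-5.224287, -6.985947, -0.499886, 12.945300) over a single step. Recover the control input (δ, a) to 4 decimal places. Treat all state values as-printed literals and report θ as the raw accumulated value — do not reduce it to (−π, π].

a = (v'−v)/dt = (-0.554700)/0.15 = -3.6980
Δθ = θ'−θ = 0.324014;  (v·dt/L) = 13.5000·0.15/2.7 = 0.750000
tan δ = Δθ·L/(v·dt) = 0.432019  →  δ = 0.4078

δ = 0.4078, a = -3.6980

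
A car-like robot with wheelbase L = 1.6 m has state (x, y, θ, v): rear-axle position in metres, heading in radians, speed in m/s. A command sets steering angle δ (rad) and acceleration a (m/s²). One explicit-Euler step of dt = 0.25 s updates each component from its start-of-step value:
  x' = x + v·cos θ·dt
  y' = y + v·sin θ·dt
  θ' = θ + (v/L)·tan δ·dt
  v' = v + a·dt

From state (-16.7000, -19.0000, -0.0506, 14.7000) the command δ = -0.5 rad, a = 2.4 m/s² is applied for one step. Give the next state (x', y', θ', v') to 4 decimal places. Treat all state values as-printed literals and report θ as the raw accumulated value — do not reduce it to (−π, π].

x' = -16.7000 + 14.7000·cos(-0.0506)·0.25 = -13.0297
y' = -19.0000 + 14.7000·sin(-0.0506)·0.25 = -19.1859
θ' = -0.0506 + (14.7000/1.6)·tan(-0.5)·0.25 = -1.3054
v' = 14.7000 + 2.4000·0.25 = 15.3000

(-13.0297, -19.1859, -1.3054, 15.3000)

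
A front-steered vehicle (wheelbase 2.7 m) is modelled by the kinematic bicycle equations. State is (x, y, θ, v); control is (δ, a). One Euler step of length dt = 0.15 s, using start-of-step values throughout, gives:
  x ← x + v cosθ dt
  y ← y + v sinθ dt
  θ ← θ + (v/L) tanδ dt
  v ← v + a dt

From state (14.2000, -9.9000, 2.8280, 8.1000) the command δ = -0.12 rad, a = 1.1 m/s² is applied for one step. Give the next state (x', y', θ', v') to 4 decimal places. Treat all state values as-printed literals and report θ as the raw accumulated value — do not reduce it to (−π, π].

x' = 14.2000 + 8.1000·cos(2.8280)·0.15 = 13.0443
y' = -9.9000 + 8.1000·sin(2.8280)·0.15 = -9.5252
θ' = 2.8280 + (8.1000/2.7)·tan(-0.12)·0.15 = 2.7737
v' = 8.1000 + 1.1000·0.15 = 8.2650

(13.0443, -9.5252, 2.7737, 8.2650)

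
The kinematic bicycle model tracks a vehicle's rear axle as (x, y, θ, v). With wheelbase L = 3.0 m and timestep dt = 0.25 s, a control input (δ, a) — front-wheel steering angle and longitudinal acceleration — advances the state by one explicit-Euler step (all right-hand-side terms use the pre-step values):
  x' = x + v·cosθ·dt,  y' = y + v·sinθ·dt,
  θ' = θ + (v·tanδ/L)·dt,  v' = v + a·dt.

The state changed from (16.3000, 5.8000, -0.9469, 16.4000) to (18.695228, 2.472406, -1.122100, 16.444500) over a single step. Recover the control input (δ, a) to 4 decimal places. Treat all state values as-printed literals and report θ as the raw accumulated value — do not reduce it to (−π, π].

δ = -0.1275, a = 0.1780

a = (v'−v)/dt = (0.044500)/0.25 = 0.1780
Δθ = θ'−θ = -0.175200;  (v·dt/L) = 16.4000·0.25/3.0 = 1.366667
tan δ = Δθ·L/(v·dt) = -0.128195  →  δ = -0.1275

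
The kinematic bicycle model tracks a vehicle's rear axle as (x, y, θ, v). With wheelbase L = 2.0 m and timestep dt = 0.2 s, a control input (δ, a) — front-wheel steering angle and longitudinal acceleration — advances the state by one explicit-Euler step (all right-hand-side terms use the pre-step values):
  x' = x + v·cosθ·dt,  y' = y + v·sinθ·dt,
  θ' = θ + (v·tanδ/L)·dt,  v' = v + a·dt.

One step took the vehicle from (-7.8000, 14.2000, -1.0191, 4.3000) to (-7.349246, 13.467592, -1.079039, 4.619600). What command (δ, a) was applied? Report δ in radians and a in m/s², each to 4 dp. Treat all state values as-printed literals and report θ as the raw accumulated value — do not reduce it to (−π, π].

a = (v'−v)/dt = (0.319600)/0.2 = 1.5980
Δθ = θ'−θ = -0.059939;  (v·dt/L) = 4.3000·0.2/2.0 = 0.430000
tan δ = Δθ·L/(v·dt) = -0.139393  →  δ = -0.1385

δ = -0.1385, a = 1.5980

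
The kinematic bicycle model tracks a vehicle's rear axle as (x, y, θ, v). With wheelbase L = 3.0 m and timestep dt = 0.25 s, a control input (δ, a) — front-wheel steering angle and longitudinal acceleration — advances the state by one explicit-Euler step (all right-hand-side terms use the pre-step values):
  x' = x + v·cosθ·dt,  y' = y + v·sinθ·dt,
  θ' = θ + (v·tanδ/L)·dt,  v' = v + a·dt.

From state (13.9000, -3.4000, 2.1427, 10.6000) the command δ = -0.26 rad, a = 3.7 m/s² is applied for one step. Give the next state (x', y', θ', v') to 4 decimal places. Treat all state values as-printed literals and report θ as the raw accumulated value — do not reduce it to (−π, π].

x' = 13.9000 + 10.6000·cos(2.1427)·0.25 = 12.4657
y' = -3.4000 + 10.6000·sin(2.1427)·0.25 = -1.1717
θ' = 2.1427 + (10.6000/3.0)·tan(-0.26)·0.25 = 1.9077
v' = 10.6000 + 3.7000·0.25 = 11.5250

(12.4657, -1.1717, 1.9077, 11.5250)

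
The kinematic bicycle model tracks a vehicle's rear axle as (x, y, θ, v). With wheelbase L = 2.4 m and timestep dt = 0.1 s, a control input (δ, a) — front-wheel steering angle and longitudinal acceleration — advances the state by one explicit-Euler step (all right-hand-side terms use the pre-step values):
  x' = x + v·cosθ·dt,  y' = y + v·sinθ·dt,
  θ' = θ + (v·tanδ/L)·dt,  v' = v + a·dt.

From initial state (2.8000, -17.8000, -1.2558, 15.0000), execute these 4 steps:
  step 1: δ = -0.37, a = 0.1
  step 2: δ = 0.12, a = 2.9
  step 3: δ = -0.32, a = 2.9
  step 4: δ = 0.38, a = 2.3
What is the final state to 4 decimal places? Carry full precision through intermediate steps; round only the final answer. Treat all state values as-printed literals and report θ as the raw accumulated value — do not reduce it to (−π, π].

after step 1 (δ=-0.37, a=0.1): (3.264719, -19.226196, -1.498214, 15.010000)
after step 2 (δ=0.12, a=2.9): (3.373569, -20.723244, -1.422802, 15.300000)
after step 3 (δ=-0.32, a=2.9): (3.599175, -22.236520, -1.634063, 15.590000)
after step 4 (δ=0.38, a=2.3): (3.500608, -23.792401, -1.374611, 15.820000)

(3.5006, -23.7924, -1.3746, 15.8200)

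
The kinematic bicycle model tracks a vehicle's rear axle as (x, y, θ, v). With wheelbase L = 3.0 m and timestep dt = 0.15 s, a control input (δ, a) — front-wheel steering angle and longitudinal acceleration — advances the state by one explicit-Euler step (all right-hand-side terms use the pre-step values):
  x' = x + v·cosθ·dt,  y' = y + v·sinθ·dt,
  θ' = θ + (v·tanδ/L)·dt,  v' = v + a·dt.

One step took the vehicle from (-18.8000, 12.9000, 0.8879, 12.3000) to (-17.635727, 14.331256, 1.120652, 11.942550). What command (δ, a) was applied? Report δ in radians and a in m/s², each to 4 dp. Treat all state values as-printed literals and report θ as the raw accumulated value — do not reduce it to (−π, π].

δ = 0.3618, a = -2.3830

a = (v'−v)/dt = (-0.357450)/0.15 = -2.3830
Δθ = θ'−θ = 0.232752;  (v·dt/L) = 12.3000·0.15/3.0 = 0.615000
tan δ = Δθ·L/(v·dt) = 0.378459  →  δ = 0.3618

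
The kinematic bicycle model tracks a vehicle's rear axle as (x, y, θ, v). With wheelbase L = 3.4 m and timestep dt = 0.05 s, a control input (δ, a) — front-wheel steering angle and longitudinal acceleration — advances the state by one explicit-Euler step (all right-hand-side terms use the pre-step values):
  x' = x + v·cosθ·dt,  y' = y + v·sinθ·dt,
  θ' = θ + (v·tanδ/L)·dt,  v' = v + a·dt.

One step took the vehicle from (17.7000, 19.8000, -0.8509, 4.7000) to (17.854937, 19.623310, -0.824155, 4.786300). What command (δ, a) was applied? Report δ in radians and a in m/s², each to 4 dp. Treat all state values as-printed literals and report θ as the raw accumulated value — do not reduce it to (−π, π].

a = (v'−v)/dt = (0.086300)/0.05 = 1.7260
Δθ = θ'−θ = 0.026745;  (v·dt/L) = 4.7000·0.05/3.4 = 0.069118
tan δ = Δθ·L/(v·dt) = 0.386949  →  δ = 0.3692

δ = 0.3692, a = 1.7260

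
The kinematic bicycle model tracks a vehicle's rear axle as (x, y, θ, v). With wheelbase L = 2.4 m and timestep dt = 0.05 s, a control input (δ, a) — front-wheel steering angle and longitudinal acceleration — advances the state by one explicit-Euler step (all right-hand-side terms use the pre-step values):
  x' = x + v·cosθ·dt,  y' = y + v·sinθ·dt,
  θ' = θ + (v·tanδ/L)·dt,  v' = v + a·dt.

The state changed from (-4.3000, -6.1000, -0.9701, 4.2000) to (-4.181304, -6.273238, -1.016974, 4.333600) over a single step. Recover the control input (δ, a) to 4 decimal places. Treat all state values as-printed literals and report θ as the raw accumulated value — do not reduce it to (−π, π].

δ = -0.4918, a = 2.6720

a = (v'−v)/dt = (0.133600)/0.05 = 2.6720
Δθ = θ'−θ = -0.046874;  (v·dt/L) = 4.2000·0.05/2.4 = 0.087500
tan δ = Δθ·L/(v·dt) = -0.535703  →  δ = -0.4918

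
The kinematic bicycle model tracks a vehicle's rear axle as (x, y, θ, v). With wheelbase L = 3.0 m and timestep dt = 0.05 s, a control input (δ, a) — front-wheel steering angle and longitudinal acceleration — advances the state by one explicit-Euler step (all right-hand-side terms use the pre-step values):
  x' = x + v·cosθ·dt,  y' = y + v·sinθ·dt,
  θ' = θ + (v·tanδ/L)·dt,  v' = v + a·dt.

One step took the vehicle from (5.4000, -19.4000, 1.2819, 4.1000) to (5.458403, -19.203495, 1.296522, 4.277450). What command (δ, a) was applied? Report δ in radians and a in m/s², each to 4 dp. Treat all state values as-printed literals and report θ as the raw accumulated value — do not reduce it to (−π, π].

a = (v'−v)/dt = (0.177450)/0.05 = 3.5490
Δθ = θ'−θ = 0.014622;  (v·dt/L) = 4.1000·0.05/3.0 = 0.068333
tan δ = Δθ·L/(v·dt) = 0.213980  →  δ = 0.2108

δ = 0.2108, a = 3.5490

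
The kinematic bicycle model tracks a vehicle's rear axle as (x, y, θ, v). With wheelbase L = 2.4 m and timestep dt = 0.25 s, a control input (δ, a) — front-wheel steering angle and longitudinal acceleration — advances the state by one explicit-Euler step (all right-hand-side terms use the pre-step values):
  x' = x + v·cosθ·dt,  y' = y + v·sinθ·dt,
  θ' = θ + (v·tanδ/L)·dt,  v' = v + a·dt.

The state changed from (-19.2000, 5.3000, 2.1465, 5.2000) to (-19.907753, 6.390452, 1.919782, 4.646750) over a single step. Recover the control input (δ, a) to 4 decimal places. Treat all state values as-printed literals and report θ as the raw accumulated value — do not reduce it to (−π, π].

a = (v'−v)/dt = (-0.553250)/0.25 = -2.2130
Δθ = θ'−θ = -0.226718;  (v·dt/L) = 5.2000·0.25/2.4 = 0.541667
tan δ = Δθ·L/(v·dt) = -0.418556  →  δ = -0.3964

δ = -0.3964, a = -2.2130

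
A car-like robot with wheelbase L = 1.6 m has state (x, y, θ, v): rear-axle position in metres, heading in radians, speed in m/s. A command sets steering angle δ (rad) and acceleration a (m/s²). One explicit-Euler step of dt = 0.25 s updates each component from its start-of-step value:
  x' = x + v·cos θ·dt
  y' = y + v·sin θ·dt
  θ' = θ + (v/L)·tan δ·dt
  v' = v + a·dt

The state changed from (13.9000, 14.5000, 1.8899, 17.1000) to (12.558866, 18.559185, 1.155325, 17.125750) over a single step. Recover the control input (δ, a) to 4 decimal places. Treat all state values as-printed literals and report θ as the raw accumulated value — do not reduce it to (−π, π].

a = (v'−v)/dt = (0.025750)/0.25 = 0.1030
Δθ = θ'−θ = -0.734575;  (v·dt/L) = 17.1000·0.25/1.6 = 2.671875
tan δ = Δθ·L/(v·dt) = -0.274929  →  δ = -0.2683

δ = -0.2683, a = 0.1030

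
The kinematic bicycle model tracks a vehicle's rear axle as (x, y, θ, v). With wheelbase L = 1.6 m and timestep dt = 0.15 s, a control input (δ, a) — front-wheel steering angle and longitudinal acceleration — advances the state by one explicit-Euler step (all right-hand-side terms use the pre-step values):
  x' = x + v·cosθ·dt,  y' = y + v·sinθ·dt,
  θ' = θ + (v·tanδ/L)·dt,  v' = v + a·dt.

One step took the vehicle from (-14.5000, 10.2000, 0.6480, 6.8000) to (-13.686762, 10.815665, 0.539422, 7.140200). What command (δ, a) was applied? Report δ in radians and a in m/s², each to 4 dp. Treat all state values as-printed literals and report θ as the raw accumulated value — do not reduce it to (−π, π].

δ = -0.1687, a = 2.2680

a = (v'−v)/dt = (0.340200)/0.15 = 2.2680
Δθ = θ'−θ = -0.108578;  (v·dt/L) = 6.8000·0.15/1.6 = 0.637500
tan δ = Δθ·L/(v·dt) = -0.170318  →  δ = -0.1687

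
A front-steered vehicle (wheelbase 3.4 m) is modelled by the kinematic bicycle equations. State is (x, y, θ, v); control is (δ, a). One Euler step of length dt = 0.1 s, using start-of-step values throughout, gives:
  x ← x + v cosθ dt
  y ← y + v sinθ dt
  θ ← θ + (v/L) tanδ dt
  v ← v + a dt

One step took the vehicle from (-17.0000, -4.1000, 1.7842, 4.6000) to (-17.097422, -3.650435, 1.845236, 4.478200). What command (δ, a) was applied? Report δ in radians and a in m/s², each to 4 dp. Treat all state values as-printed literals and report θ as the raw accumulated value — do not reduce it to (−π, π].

δ = 0.4238, a = -1.2180

a = (v'−v)/dt = (-0.121800)/0.1 = -1.2180
Δθ = θ'−θ = 0.061036;  (v·dt/L) = 4.6000·0.1/3.4 = 0.135294
tan δ = Δθ·L/(v·dt) = 0.451136  →  δ = 0.4238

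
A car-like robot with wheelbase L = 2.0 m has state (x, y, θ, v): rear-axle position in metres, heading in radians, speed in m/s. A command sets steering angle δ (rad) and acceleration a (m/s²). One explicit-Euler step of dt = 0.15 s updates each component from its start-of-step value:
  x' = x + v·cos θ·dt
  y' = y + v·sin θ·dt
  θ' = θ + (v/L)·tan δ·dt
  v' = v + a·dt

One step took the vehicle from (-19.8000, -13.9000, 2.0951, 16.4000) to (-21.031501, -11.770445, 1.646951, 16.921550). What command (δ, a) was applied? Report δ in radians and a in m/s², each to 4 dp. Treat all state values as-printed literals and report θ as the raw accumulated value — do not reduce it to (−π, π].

a = (v'−v)/dt = (0.521550)/0.15 = 3.4770
Δθ = θ'−θ = -0.448149;  (v·dt/L) = 16.4000·0.15/2.0 = 1.230000
tan δ = Δθ·L/(v·dt) = -0.364349  →  δ = -0.3494

δ = -0.3494, a = 3.4770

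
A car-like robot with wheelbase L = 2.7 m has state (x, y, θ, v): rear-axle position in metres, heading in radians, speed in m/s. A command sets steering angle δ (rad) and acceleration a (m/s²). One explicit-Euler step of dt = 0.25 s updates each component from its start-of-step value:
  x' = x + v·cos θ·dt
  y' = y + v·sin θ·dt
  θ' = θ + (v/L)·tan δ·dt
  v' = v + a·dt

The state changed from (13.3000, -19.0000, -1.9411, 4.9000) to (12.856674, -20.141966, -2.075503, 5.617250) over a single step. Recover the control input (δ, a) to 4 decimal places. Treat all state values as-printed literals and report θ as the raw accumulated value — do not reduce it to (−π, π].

δ = -0.2880, a = 2.8690

a = (v'−v)/dt = (0.717250)/0.25 = 2.8690
Δθ = θ'−θ = -0.134403;  (v·dt/L) = 4.9000·0.25/2.7 = 0.453704
tan δ = Δθ·L/(v·dt) = -0.296235  →  δ = -0.2880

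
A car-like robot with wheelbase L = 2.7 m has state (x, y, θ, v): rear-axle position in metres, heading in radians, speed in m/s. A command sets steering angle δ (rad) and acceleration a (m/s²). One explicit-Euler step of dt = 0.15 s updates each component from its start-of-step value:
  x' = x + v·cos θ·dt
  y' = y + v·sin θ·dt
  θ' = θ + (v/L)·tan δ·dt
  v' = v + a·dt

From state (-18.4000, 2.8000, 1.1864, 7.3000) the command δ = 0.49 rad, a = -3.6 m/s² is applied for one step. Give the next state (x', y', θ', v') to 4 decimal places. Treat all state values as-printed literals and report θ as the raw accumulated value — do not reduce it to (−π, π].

(-17.9894, 3.8151, 1.4027, 6.7600)

x' = -18.4000 + 7.3000·cos(1.1864)·0.15 = -17.9894
y' = 2.8000 + 7.3000·sin(1.1864)·0.15 = 3.8151
θ' = 1.1864 + (7.3000/2.7)·tan(0.49)·0.15 = 1.4027
v' = 7.3000 − 3.6000·0.15 = 6.7600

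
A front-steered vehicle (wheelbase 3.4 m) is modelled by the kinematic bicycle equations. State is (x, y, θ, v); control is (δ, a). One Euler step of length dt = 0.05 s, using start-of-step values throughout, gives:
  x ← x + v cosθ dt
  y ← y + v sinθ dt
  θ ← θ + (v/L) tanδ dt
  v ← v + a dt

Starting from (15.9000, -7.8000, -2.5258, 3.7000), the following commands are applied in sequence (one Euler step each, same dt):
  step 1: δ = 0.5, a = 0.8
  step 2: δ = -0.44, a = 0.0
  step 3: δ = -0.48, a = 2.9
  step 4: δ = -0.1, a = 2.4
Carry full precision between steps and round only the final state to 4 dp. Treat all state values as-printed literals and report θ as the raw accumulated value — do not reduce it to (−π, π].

(15.2861, -8.2362, -2.5563, 4.0050)

after step 1 (δ=0.5, a=0.8): (15.748982, -7.906857, -2.496075, 3.740000)
after step 2 (δ=-0.44, a=0.0): (15.599608, -8.019359, -2.521968, 3.740000)
after step 3 (δ=-0.48, a=2.9): (15.447372, -8.127955, -2.550601, 3.885000)
after step 4 (δ=-0.1, a=2.4): (15.286069, -8.236188, -2.556334, 4.005000)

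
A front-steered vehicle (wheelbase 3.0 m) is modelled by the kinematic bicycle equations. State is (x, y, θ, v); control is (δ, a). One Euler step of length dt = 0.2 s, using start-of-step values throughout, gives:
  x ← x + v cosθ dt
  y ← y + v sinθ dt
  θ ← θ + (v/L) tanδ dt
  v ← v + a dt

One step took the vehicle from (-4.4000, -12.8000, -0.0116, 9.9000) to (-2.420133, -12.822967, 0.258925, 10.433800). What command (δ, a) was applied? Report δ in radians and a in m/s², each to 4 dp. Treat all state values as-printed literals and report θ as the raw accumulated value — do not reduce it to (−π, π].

a = (v'−v)/dt = (0.533800)/0.2 = 2.6690
Δθ = θ'−θ = 0.270525;  (v·dt/L) = 9.9000·0.2/3.0 = 0.660000
tan δ = Δθ·L/(v·dt) = 0.409886  →  δ = 0.3890

δ = 0.3890, a = 2.6690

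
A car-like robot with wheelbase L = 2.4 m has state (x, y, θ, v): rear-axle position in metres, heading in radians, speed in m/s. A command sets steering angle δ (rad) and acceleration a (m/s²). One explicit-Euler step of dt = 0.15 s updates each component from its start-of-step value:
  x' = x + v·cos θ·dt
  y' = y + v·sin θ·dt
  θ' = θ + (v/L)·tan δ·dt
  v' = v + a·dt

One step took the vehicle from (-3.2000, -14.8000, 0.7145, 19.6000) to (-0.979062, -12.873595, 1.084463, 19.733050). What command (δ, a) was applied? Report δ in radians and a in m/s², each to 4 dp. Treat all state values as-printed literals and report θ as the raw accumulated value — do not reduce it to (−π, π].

δ = 0.2933, a = 0.8870

a = (v'−v)/dt = (0.133050)/0.15 = 0.8870
Δθ = θ'−θ = 0.369963;  (v·dt/L) = 19.6000·0.15/2.4 = 1.225000
tan δ = Δθ·L/(v·dt) = 0.302011  →  δ = 0.2933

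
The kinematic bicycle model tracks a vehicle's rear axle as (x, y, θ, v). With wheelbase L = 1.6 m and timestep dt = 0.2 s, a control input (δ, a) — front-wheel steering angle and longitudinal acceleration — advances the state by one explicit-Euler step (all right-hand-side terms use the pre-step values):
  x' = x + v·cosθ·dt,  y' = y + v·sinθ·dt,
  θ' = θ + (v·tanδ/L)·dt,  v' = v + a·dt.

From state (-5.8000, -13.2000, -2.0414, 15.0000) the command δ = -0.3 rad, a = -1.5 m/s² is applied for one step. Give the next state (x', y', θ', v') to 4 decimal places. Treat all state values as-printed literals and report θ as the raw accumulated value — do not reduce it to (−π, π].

(-7.1603, -15.8739, -2.6214, 14.7000)

x' = -5.8000 + 15.0000·cos(-2.0414)·0.2 = -7.1603
y' = -13.2000 + 15.0000·sin(-2.0414)·0.2 = -15.8739
θ' = -2.0414 + (15.0000/1.6)·tan(-0.3)·0.2 = -2.6214
v' = 15.0000 − 1.5000·0.2 = 14.7000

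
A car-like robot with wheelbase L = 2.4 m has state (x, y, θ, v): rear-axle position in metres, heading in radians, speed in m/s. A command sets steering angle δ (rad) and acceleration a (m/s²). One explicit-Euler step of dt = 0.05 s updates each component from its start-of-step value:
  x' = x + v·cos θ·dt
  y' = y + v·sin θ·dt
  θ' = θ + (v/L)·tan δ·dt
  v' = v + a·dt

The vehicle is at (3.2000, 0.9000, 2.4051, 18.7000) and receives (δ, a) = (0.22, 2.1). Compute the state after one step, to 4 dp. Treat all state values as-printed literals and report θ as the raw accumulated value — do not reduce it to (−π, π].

(2.5073, 1.5280, 2.4922, 18.8050)

x' = 3.2000 + 18.7000·cos(2.4051)·0.05 = 2.5073
y' = 0.9000 + 18.7000·sin(2.4051)·0.05 = 1.5280
θ' = 2.4051 + (18.7000/2.4)·tan(0.22)·0.05 = 2.4922
v' = 18.7000 + 2.1000·0.05 = 18.8050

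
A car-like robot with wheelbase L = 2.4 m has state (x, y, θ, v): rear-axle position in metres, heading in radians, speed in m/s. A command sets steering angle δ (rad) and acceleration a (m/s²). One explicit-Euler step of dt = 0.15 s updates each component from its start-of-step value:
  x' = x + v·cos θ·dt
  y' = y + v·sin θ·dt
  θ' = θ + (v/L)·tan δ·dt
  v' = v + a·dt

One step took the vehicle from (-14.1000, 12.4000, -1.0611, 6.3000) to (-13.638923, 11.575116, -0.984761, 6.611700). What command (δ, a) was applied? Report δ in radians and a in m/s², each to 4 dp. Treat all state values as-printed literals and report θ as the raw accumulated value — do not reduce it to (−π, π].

a = (v'−v)/dt = (0.311700)/0.15 = 2.0780
Δθ = θ'−θ = 0.076339;  (v·dt/L) = 6.3000·0.15/2.4 = 0.393750
tan δ = Δθ·L/(v·dt) = 0.193877  →  δ = 0.1915

δ = 0.1915, a = 2.0780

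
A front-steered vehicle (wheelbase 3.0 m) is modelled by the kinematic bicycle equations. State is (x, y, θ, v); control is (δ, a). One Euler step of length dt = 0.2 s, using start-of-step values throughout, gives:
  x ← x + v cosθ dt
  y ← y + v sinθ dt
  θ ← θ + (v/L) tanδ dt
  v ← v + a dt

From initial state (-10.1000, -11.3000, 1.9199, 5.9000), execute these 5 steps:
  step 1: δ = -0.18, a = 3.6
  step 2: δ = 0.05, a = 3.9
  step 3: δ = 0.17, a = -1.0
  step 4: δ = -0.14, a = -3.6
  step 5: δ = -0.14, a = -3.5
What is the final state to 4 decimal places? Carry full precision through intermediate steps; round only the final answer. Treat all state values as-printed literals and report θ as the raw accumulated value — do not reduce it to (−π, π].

after step 1 (δ=-0.18, a=3.6): (-10.503626, -10.191178, 1.848325, 6.620000)
after step 2 (δ=0.05, a=3.9): (-10.866375, -8.917840, 1.870410, 7.400000)
after step 3 (δ=0.17, a=-1.0): (-11.303199, -7.503774, 1.955094, 7.200000)
after step 4 (δ=-0.14, a=-3.6): (-11.843068, -6.168805, 1.887452, 6.480000)
after step 5 (δ=-0.14, a=-3.5): (-12.246629, -4.937239, 1.826574, 5.780000)

(-12.2466, -4.9372, 1.8266, 5.7800)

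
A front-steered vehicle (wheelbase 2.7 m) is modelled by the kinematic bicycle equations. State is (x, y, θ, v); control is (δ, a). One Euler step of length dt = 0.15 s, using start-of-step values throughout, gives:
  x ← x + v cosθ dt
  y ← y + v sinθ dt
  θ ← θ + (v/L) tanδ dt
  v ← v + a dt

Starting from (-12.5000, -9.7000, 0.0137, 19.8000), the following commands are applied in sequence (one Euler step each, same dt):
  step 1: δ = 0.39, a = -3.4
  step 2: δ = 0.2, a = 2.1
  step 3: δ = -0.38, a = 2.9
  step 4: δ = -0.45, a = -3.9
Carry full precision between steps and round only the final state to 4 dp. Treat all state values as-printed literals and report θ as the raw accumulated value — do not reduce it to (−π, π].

after step 1 (δ=0.39, a=-3.4): (-9.530279, -9.659312, 0.465860, 19.290000)
after step 2 (δ=0.2, a=2.1): (-6.945123, -8.359576, 0.683098, 19.605000)
after step 3 (δ=-0.38, a=2.9): (-4.664216, -6.503378, 0.248071, 20.040000)
after step 4 (δ=-0.45, a=-3.9): (-1.750236, -5.765301, -0.289730, 19.455000)

(-1.7502, -5.7653, -0.2897, 19.4550)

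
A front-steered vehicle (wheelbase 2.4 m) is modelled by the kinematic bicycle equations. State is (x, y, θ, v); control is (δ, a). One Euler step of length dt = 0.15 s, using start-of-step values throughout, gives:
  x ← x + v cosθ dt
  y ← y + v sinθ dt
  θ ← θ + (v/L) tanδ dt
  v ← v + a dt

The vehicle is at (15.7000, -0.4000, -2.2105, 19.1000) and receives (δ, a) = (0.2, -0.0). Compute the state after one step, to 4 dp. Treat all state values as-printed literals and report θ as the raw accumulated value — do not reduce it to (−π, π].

(13.9897, -2.6985, -1.9685, 19.1000)

x' = 15.7000 + 19.1000·cos(-2.2105)·0.15 = 13.9897
y' = -0.4000 + 19.1000·sin(-2.2105)·0.15 = -2.6985
θ' = -2.2105 + (19.1000/2.4)·tan(0.2)·0.15 = -1.9685
v' = 19.1000 + 0.0000·0.15 = 19.1000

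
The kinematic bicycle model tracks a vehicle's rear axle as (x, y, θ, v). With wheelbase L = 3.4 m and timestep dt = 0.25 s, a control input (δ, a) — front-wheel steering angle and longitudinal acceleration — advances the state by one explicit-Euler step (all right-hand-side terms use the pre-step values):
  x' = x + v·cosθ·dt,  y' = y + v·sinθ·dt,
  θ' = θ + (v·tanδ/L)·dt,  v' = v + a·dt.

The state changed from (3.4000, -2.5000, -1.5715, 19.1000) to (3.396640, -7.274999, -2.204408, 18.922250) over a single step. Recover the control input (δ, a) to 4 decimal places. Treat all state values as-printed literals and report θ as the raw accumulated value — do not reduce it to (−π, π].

δ = -0.4234, a = -0.7110

a = (v'−v)/dt = (-0.177750)/0.25 = -0.7110
Δθ = θ'−θ = -0.632908;  (v·dt/L) = 19.1000·0.25/3.4 = 1.404412
tan δ = Δθ·L/(v·dt) = -0.450657  →  δ = -0.4234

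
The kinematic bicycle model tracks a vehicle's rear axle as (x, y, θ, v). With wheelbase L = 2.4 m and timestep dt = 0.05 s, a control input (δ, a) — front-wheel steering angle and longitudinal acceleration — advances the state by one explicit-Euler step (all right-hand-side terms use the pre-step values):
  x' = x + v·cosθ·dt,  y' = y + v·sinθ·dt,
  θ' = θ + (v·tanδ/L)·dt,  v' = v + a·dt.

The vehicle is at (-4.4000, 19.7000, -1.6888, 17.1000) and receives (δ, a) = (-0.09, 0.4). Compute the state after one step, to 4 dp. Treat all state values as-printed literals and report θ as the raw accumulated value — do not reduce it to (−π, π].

x' = -4.4000 + 17.1000·cos(-1.6888)·0.05 = -4.5007
y' = 19.7000 + 17.1000·sin(-1.6888)·0.05 = 18.8509
θ' = -1.6888 + (17.1000/2.4)·tan(-0.09)·0.05 = -1.7209
v' = 17.1000 + 0.4000·0.05 = 17.1200

(-4.5007, 18.8509, -1.7209, 17.1200)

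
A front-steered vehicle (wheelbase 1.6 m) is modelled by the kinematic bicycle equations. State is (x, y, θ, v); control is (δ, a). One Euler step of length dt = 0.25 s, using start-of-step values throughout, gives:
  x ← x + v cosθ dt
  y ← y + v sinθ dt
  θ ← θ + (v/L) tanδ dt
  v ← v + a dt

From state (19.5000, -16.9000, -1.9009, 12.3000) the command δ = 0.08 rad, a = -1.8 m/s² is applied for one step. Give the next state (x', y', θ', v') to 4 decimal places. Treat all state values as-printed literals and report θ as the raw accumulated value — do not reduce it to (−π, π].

(18.5033, -19.8090, -1.7468, 11.8500)

x' = 19.5000 + 12.3000·cos(-1.9009)·0.25 = 18.5033
y' = -16.9000 + 12.3000·sin(-1.9009)·0.25 = -19.8090
θ' = -1.9009 + (12.3000/1.6)·tan(0.08)·0.25 = -1.7468
v' = 12.3000 − 1.8000·0.25 = 11.8500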